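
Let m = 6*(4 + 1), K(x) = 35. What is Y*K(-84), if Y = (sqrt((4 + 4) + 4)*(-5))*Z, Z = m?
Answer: -10500*sqrt(3) ≈ -18187.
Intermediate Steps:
m = 30 (m = 6*5 = 30)
Z = 30
Y = -300*sqrt(3) (Y = (sqrt((4 + 4) + 4)*(-5))*30 = (sqrt(8 + 4)*(-5))*30 = (sqrt(12)*(-5))*30 = ((2*sqrt(3))*(-5))*30 = -10*sqrt(3)*30 = -300*sqrt(3) ≈ -519.62)
Y*K(-84) = -300*sqrt(3)*35 = -10500*sqrt(3)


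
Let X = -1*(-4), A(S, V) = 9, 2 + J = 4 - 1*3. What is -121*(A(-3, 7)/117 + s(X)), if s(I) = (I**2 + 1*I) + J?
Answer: -30008/13 ≈ -2308.3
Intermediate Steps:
J = -1 (J = -2 + (4 - 1*3) = -2 + (4 - 3) = -2 + 1 = -1)
X = 4
s(I) = -1 + I + I**2 (s(I) = (I**2 + 1*I) - 1 = (I**2 + I) - 1 = (I + I**2) - 1 = -1 + I + I**2)
-121*(A(-3, 7)/117 + s(X)) = -121*(9/117 + (-1 + 4 + 4**2)) = -121*(9*(1/117) + (-1 + 4 + 16)) = -121*(1/13 + 19) = -121*248/13 = -30008/13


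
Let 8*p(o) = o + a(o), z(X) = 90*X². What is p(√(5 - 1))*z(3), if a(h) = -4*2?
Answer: -1215/2 ≈ -607.50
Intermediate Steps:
a(h) = -8
p(o) = -1 + o/8 (p(o) = (o - 8)/8 = (-8 + o)/8 = -1 + o/8)
p(√(5 - 1))*z(3) = (-1 + √(5 - 1)/8)*(90*3²) = (-1 + √4/8)*(90*9) = (-1 + (⅛)*2)*810 = (-1 + ¼)*810 = -¾*810 = -1215/2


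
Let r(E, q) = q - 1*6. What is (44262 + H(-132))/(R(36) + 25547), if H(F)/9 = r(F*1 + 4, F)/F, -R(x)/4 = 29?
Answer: 324657/186494 ≈ 1.7408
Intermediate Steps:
R(x) = -116 (R(x) = -4*29 = -116)
r(E, q) = -6 + q (r(E, q) = q - 6 = -6 + q)
H(F) = 9*(-6 + F)/F (H(F) = 9*((-6 + F)/F) = 9*(-6 + F)/F)
(44262 + H(-132))/(R(36) + 25547) = (44262 + (9 - 54/(-132)))/(-116 + 25547) = (44262 + (9 - 54*(-1/132)))/25431 = (44262 + (9 + 9/22))*(1/25431) = (44262 + 207/22)*(1/25431) = (973971/22)*(1/25431) = 324657/186494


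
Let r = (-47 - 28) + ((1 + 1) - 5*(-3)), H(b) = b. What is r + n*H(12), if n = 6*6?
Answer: 374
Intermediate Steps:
n = 36
r = -58 (r = -75 + (2 + 15) = -75 + 17 = -58)
r + n*H(12) = -58 + 36*12 = -58 + 432 = 374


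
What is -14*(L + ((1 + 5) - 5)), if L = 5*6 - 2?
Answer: -406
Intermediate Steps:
L = 28 (L = 30 - 2 = 28)
-14*(L + ((1 + 5) - 5)) = -14*(28 + ((1 + 5) - 5)) = -14*(28 + (6 - 5)) = -14*(28 + 1) = -14*29 = -406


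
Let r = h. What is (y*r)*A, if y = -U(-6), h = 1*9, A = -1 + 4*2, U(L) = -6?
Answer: 378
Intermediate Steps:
A = 7 (A = -1 + 8 = 7)
h = 9
r = 9
y = 6 (y = -1*(-6) = 6)
(y*r)*A = (6*9)*7 = 54*7 = 378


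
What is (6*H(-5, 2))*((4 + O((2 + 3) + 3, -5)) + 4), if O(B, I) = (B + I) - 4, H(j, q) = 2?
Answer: 84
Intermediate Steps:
O(B, I) = -4 + B + I
(6*H(-5, 2))*((4 + O((2 + 3) + 3, -5)) + 4) = (6*2)*((4 + (-4 + ((2 + 3) + 3) - 5)) + 4) = 12*((4 + (-4 + (5 + 3) - 5)) + 4) = 12*((4 + (-4 + 8 - 5)) + 4) = 12*((4 - 1) + 4) = 12*(3 + 4) = 12*7 = 84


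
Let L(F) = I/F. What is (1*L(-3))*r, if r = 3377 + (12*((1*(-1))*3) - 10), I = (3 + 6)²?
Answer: -89937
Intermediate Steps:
I = 81 (I = 9² = 81)
L(F) = 81/F
r = 3331 (r = 3377 + (12*(-1*3) - 10) = 3377 + (12*(-3) - 10) = 3377 + (-36 - 10) = 3377 - 46 = 3331)
(1*L(-3))*r = (1*(81/(-3)))*3331 = (1*(81*(-⅓)))*3331 = (1*(-27))*3331 = -27*3331 = -89937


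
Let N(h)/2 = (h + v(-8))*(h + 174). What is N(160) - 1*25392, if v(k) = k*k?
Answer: 124240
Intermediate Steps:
v(k) = k²
N(h) = 2*(64 + h)*(174 + h) (N(h) = 2*((h + (-8)²)*(h + 174)) = 2*((h + 64)*(174 + h)) = 2*((64 + h)*(174 + h)) = 2*(64 + h)*(174 + h))
N(160) - 1*25392 = (22272 + 2*160² + 476*160) - 1*25392 = (22272 + 2*25600 + 76160) - 25392 = (22272 + 51200 + 76160) - 25392 = 149632 - 25392 = 124240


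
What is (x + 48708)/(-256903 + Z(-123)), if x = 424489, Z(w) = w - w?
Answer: -473197/256903 ≈ -1.8419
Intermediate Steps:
Z(w) = 0
(x + 48708)/(-256903 + Z(-123)) = (424489 + 48708)/(-256903 + 0) = 473197/(-256903) = 473197*(-1/256903) = -473197/256903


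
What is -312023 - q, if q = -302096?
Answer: -9927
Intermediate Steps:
-312023 - q = -312023 - 1*(-302096) = -312023 + 302096 = -9927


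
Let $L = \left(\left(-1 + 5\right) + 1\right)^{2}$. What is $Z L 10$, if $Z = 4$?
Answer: $1000$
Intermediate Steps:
$L = 25$ ($L = \left(4 + 1\right)^{2} = 5^{2} = 25$)
$Z L 10 = 4 \cdot 25 \cdot 10 = 100 \cdot 10 = 1000$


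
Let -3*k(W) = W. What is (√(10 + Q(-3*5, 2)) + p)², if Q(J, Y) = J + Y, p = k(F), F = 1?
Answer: (1 - 3*I*√3)²/9 ≈ -2.8889 - 1.1547*I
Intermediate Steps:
k(W) = -W/3
p = -⅓ (p = -⅓*1 = -⅓ ≈ -0.33333)
(√(10 + Q(-3*5, 2)) + p)² = (√(10 + (-3*5 + 2)) - ⅓)² = (√(10 + (-15 + 2)) - ⅓)² = (√(10 - 13) - ⅓)² = (√(-3) - ⅓)² = (I*√3 - ⅓)² = (-⅓ + I*√3)²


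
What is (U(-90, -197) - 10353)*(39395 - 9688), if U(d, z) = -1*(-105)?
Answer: -304437336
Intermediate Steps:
U(d, z) = 105
(U(-90, -197) - 10353)*(39395 - 9688) = (105 - 10353)*(39395 - 9688) = -10248*29707 = -304437336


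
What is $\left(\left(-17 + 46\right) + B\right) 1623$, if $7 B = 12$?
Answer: $\frac{348945}{7} \approx 49849.0$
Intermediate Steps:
$B = \frac{12}{7}$ ($B = \frac{1}{7} \cdot 12 = \frac{12}{7} \approx 1.7143$)
$\left(\left(-17 + 46\right) + B\right) 1623 = \left(\left(-17 + 46\right) + \frac{12}{7}\right) 1623 = \left(29 + \frac{12}{7}\right) 1623 = \frac{215}{7} \cdot 1623 = \frac{348945}{7}$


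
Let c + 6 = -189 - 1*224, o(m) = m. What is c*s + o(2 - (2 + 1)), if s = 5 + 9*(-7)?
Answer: 24301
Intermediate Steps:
c = -419 (c = -6 + (-189 - 1*224) = -6 + (-189 - 224) = -6 - 413 = -419)
s = -58 (s = 5 - 63 = -58)
c*s + o(2 - (2 + 1)) = -419*(-58) + (2 - (2 + 1)) = 24302 + (2 - 1*3) = 24302 + (2 - 3) = 24302 - 1 = 24301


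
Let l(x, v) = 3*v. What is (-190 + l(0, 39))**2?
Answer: 5329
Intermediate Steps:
(-190 + l(0, 39))**2 = (-190 + 3*39)**2 = (-190 + 117)**2 = (-73)**2 = 5329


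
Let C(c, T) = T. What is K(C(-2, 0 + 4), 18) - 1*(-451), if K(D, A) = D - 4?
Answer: 451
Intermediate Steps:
K(D, A) = -4 + D
K(C(-2, 0 + 4), 18) - 1*(-451) = (-4 + (0 + 4)) - 1*(-451) = (-4 + 4) + 451 = 0 + 451 = 451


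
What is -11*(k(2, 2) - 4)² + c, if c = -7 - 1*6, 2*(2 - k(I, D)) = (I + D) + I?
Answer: -288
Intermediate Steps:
k(I, D) = 2 - I - D/2 (k(I, D) = 2 - ((I + D) + I)/2 = 2 - ((D + I) + I)/2 = 2 - (D + 2*I)/2 = 2 + (-I - D/2) = 2 - I - D/2)
c = -13 (c = -7 - 6 = -13)
-11*(k(2, 2) - 4)² + c = -11*((2 - 1*2 - ½*2) - 4)² - 13 = -11*((2 - 2 - 1) - 4)² - 13 = -11*(-1 - 4)² - 13 = -11*(-5)² - 13 = -11*25 - 13 = -275 - 13 = -288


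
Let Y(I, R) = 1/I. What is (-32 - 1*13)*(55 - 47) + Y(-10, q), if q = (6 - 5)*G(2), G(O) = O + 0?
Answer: -3601/10 ≈ -360.10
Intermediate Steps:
G(O) = O
q = 2 (q = (6 - 5)*2 = 1*2 = 2)
(-32 - 1*13)*(55 - 47) + Y(-10, q) = (-32 - 1*13)*(55 - 47) + 1/(-10) = (-32 - 13)*8 - ⅒ = -45*8 - ⅒ = -360 - ⅒ = -3601/10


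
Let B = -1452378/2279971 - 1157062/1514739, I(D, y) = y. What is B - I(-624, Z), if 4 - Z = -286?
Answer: -1006370729249554/3453560992569 ≈ -291.40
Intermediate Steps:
Z = 290 (Z = 4 - 1*(-286) = 4 + 286 = 290)
B = -4838041404544/3453560992569 (B = -1452378*1/2279971 - 1157062*1/1514739 = -1452378/2279971 - 1157062/1514739 = -4838041404544/3453560992569 ≈ -1.4009)
B - I(-624, Z) = -4838041404544/3453560992569 - 1*290 = -4838041404544/3453560992569 - 290 = -1006370729249554/3453560992569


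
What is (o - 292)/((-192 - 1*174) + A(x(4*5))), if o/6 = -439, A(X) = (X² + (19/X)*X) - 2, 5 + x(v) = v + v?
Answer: -1463/438 ≈ -3.3402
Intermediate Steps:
x(v) = -5 + 2*v (x(v) = -5 + (v + v) = -5 + 2*v)
A(X) = 17 + X² (A(X) = (X² + 19) - 2 = (19 + X²) - 2 = 17 + X²)
o = -2634 (o = 6*(-439) = -2634)
(o - 292)/((-192 - 1*174) + A(x(4*5))) = (-2634 - 292)/((-192 - 1*174) + (17 + (-5 + 2*(4*5))²)) = -2926/((-192 - 174) + (17 + (-5 + 2*20)²)) = -2926/(-366 + (17 + (-5 + 40)²)) = -2926/(-366 + (17 + 35²)) = -2926/(-366 + (17 + 1225)) = -2926/(-366 + 1242) = -2926/876 = -2926*1/876 = -1463/438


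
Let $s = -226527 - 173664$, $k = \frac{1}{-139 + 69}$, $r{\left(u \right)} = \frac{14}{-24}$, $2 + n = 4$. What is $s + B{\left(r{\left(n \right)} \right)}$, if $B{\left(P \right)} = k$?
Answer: $- \frac{28013371}{70} \approx -4.0019 \cdot 10^{5}$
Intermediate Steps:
$n = 2$ ($n = -2 + 4 = 2$)
$r{\left(u \right)} = - \frac{7}{12}$ ($r{\left(u \right)} = 14 \left(- \frac{1}{24}\right) = - \frac{7}{12}$)
$k = - \frac{1}{70}$ ($k = \frac{1}{-70} = - \frac{1}{70} \approx -0.014286$)
$B{\left(P \right)} = - \frac{1}{70}$
$s = -400191$ ($s = -226527 - 173664 = -400191$)
$s + B{\left(r{\left(n \right)} \right)} = -400191 - \frac{1}{70} = - \frac{28013371}{70}$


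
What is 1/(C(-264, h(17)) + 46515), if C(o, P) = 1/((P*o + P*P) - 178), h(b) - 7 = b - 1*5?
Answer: 4833/224806994 ≈ 2.1498e-5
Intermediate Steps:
h(b) = 2 + b (h(b) = 7 + (b - 1*5) = 7 + (b - 5) = 7 + (-5 + b) = 2 + b)
C(o, P) = 1/(-178 + P² + P*o) (C(o, P) = 1/((P*o + P²) - 178) = 1/((P² + P*o) - 178) = 1/(-178 + P² + P*o))
1/(C(-264, h(17)) + 46515) = 1/(1/(-178 + (2 + 17)² + (2 + 17)*(-264)) + 46515) = 1/(1/(-178 + 19² + 19*(-264)) + 46515) = 1/(1/(-178 + 361 - 5016) + 46515) = 1/(1/(-4833) + 46515) = 1/(-1/4833 + 46515) = 1/(224806994/4833) = 4833/224806994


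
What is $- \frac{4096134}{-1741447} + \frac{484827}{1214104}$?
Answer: $\frac{5817433198605}{2114297768488} \approx 2.7515$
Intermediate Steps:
$- \frac{4096134}{-1741447} + \frac{484827}{1214104} = \left(-4096134\right) \left(- \frac{1}{1741447}\right) + 484827 \cdot \frac{1}{1214104} = \frac{4096134}{1741447} + \frac{484827}{1214104} = \frac{5817433198605}{2114297768488}$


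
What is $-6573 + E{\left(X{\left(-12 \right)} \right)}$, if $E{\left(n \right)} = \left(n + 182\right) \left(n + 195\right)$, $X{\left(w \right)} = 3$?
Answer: $30057$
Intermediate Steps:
$E{\left(n \right)} = \left(182 + n\right) \left(195 + n\right)$
$-6573 + E{\left(X{\left(-12 \right)} \right)} = -6573 + \left(35490 + 3^{2} + 377 \cdot 3\right) = -6573 + \left(35490 + 9 + 1131\right) = -6573 + 36630 = 30057$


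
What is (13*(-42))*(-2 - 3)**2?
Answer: -13650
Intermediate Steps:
(13*(-42))*(-2 - 3)**2 = -546*(-5)**2 = -546*25 = -13650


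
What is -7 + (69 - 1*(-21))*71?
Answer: 6383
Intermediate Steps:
-7 + (69 - 1*(-21))*71 = -7 + (69 + 21)*71 = -7 + 90*71 = -7 + 6390 = 6383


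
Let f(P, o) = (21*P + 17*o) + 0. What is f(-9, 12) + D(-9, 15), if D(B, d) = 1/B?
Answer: 134/9 ≈ 14.889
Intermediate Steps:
D(B, d) = 1/B
f(P, o) = 17*o + 21*P (f(P, o) = (17*o + 21*P) + 0 = 17*o + 21*P)
f(-9, 12) + D(-9, 15) = (17*12 + 21*(-9)) + 1/(-9) = (204 - 189) - ⅑ = 15 - ⅑ = 134/9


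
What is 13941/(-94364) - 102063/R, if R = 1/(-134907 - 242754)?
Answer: 3637280634558111/94364 ≈ 3.8545e+10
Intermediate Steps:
R = -1/377661 (R = 1/(-377661) = -1/377661 ≈ -2.6479e-6)
13941/(-94364) - 102063/R = 13941/(-94364) - 102063/(-1/377661) = 13941*(-1/94364) - 102063*(-377661) = -13941/94364 + 38545214643 = 3637280634558111/94364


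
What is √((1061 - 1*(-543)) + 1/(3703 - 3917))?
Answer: 79*√11770/214 ≈ 40.050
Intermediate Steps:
√((1061 - 1*(-543)) + 1/(3703 - 3917)) = √((1061 + 543) + 1/(-214)) = √(1604 - 1/214) = √(343255/214) = 79*√11770/214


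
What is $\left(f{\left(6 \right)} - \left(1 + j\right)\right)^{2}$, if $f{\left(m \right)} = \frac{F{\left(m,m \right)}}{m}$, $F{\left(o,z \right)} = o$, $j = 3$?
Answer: $9$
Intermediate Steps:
$f{\left(m \right)} = 1$ ($f{\left(m \right)} = \frac{m}{m} = 1$)
$\left(f{\left(6 \right)} - \left(1 + j\right)\right)^{2} = \left(1 - 4\right)^{2} = \left(-3\right)^{2} = 9$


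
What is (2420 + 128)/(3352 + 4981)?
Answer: 196/641 ≈ 0.30577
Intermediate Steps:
(2420 + 128)/(3352 + 4981) = 2548/8333 = 2548*(1/8333) = 196/641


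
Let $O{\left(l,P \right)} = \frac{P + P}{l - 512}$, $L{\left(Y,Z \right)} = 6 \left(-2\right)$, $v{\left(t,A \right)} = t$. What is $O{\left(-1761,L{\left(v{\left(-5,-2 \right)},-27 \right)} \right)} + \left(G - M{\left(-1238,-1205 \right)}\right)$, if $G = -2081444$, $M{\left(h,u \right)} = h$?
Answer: $- \frac{4728308214}{2273} \approx -2.0802 \cdot 10^{6}$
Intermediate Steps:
$L{\left(Y,Z \right)} = -12$
$O{\left(l,P \right)} = \frac{2 P}{-512 + l}$
$O{\left(-1761,L{\left(v{\left(-5,-2 \right)},-27 \right)} \right)} + \left(G - M{\left(-1238,-1205 \right)}\right) = 2 \left(-12\right) \frac{1}{-512 - 1761} - 2080206 = 2 \left(-12\right) \frac{1}{-2273} + \left(-2081444 + 1238\right) = 2 \left(-12\right) \left(- \frac{1}{2273}\right) - 2080206 = \frac{24}{2273} - 2080206 = - \frac{4728308214}{2273}$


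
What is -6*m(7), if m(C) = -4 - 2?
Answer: 36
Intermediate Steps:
m(C) = -6
-6*m(7) = -6*(-6) = 36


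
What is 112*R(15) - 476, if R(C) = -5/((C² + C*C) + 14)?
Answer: -13839/29 ≈ -477.21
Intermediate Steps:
R(C) = -5/(14 + 2*C²) (R(C) = -5/((C² + C²) + 14) = -5/(2*C² + 14) = -5/(14 + 2*C²))
112*R(15) - 476 = 112*(-5/(14 + 2*15²)) - 476 = 112*(-5/(14 + 2*225)) - 476 = 112*(-5/(14 + 450)) - 476 = 112*(-5/464) - 476 = -35/29 - 476 = -13839/29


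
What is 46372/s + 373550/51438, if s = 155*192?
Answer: 562588789/63783120 ≈ 8.8203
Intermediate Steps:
s = 29760
46372/s + 373550/51438 = 46372/29760 + 373550/51438 = 46372*(1/29760) + 373550*(1/51438) = 11593/7440 + 186775/25719 = 562588789/63783120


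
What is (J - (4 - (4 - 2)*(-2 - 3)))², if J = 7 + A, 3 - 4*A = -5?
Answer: 25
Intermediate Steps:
A = 2 (A = ¾ - ¼*(-5) = ¾ + 5/4 = 2)
J = 9 (J = 7 + 2 = 9)
(J - (4 - (4 - 2)*(-2 - 3)))² = (9 - (4 - (4 - 2)*(-2 - 3)))² = (9 - (4 - 2*(-5)))² = (9 - (4 - 1*(-10)))² = (9 - (4 + 10))² = (9 - 1*14)² = (9 - 14)² = (-5)² = 25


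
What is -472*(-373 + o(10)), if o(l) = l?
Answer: 171336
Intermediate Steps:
-472*(-373 + o(10)) = -472*(-373 + 10) = -472*(-363) = 171336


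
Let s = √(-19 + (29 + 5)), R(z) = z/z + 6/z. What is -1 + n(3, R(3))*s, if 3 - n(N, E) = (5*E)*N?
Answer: -1 - 42*√15 ≈ -163.67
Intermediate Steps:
R(z) = 1 + 6/z
s = √15 (s = √(-19 + 34) = √15 ≈ 3.8730)
n(N, E) = 3 - 5*E*N
-1 + n(3, R(3))*s = -1 + (3 - 5*(6 + 3)/3*3)*√15 = -1 + (3 - 5*(⅓)*9*3)*√15 = -1 + (3 - 5*3*3)*√15 = -1 + (3 - 45)*√15 = -1 - 42*√15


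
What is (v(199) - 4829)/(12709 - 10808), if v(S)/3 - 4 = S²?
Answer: 113986/1901 ≈ 59.961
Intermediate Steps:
v(S) = 12 + 3*S²
(v(199) - 4829)/(12709 - 10808) = ((12 + 3*199²) - 4829)/(12709 - 10808) = ((12 + 3*39601) - 4829)/1901 = ((12 + 118803) - 4829)*(1/1901) = (118815 - 4829)*(1/1901) = 113986*(1/1901) = 113986/1901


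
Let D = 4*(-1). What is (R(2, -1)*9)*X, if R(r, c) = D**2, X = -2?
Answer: -288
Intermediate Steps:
D = -4
R(r, c) = 16 (R(r, c) = (-4)**2 = 16)
(R(2, -1)*9)*X = (16*9)*(-2) = 144*(-2) = -288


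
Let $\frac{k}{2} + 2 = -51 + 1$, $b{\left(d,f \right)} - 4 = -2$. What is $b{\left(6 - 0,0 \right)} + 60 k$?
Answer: $-6238$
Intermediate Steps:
$b{\left(d,f \right)} = 2$ ($b{\left(d,f \right)} = 4 - 2 = 2$)
$k = -104$ ($k = -4 + 2 \left(-51 + 1\right) = -4 + 2 \left(-50\right) = -4 - 100 = -104$)
$b{\left(6 - 0,0 \right)} + 60 k = 2 + 60 \left(-104\right) = 2 - 6240 = -6238$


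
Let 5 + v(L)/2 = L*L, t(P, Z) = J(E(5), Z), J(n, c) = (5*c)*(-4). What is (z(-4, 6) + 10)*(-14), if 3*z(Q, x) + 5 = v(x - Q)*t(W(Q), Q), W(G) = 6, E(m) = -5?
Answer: -71050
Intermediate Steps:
J(n, c) = -20*c
t(P, Z) = -20*Z
v(L) = -10 + 2*L² (v(L) = -10 + 2*(L*L) = -10 + 2*L²)
z(Q, x) = -5/3 - 20*Q*(-10 + 2*(x - Q)²)/3 (z(Q, x) = -5/3 + ((-10 + 2*(x - Q)²)*(-20*Q))/3 = -5/3 + (-20*Q*(-10 + 2*(x - Q)²))/3 = -5/3 - 20*Q*(-10 + 2*(x - Q)²)/3)
(z(-4, 6) + 10)*(-14) = ((-5/3 - 40/3*(-4)*(-5 + (-4 - 1*6)²)) + 10)*(-14) = ((-5/3 - 40/3*(-4)*(-5 + (-4 - 6)²)) + 10)*(-14) = ((-5/3 - 40/3*(-4)*(-5 + (-10)²)) + 10)*(-14) = ((-5/3 - 40/3*(-4)*(-5 + 100)) + 10)*(-14) = ((-5/3 - 40/3*(-4)*95) + 10)*(-14) = ((-5/3 + 15200/3) + 10)*(-14) = (5065 + 10)*(-14) = 5075*(-14) = -71050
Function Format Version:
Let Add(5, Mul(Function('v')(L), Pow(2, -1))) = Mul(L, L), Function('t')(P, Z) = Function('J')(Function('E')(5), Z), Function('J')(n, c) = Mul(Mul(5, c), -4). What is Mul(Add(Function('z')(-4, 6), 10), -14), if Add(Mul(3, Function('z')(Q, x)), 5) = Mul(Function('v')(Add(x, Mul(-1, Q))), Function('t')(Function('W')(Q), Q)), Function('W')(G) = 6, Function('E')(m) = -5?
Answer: -71050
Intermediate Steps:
Function('J')(n, c) = Mul(-20, c)
Function('t')(P, Z) = Mul(-20, Z)
Function('v')(L) = Add(-10, Mul(2, Pow(L, 2))) (Function('v')(L) = Add(-10, Mul(2, Mul(L, L))) = Add(-10, Mul(2, Pow(L, 2))))
Function('z')(Q, x) = Add(Rational(-5, 3), Mul(Rational(-20, 3), Q, Add(-10, Mul(2, Pow(Add(x, Mul(-1, Q)), 2))))) (Function('z')(Q, x) = Add(Rational(-5, 3), Mul(Rational(1, 3), Mul(Add(-10, Mul(2, Pow(Add(x, Mul(-1, Q)), 2))), Mul(-20, Q)))) = Add(Rational(-5, 3), Mul(Rational(1, 3), Mul(-20, Q, Add(-10, Mul(2, Pow(Add(x, Mul(-1, Q)), 2)))))) = Add(Rational(-5, 3), Mul(Rational(-20, 3), Q, Add(-10, Mul(2, Pow(Add(x, Mul(-1, Q)), 2))))))
Mul(Add(Function('z')(-4, 6), 10), -14) = Mul(Add(Add(Rational(-5, 3), Mul(Rational(-40, 3), -4, Add(-5, Pow(Add(-4, Mul(-1, 6)), 2)))), 10), -14) = Mul(Add(Add(Rational(-5, 3), Mul(Rational(-40, 3), -4, Add(-5, Pow(Add(-4, -6), 2)))), 10), -14) = Mul(Add(Add(Rational(-5, 3), Mul(Rational(-40, 3), -4, Add(-5, Pow(-10, 2)))), 10), -14) = Mul(Add(Add(Rational(-5, 3), Mul(Rational(-40, 3), -4, Add(-5, 100))), 10), -14) = Mul(Add(Add(Rational(-5, 3), Mul(Rational(-40, 3), -4, 95)), 10), -14) = Mul(Add(Add(Rational(-5, 3), Rational(15200, 3)), 10), -14) = Mul(Add(5065, 10), -14) = Mul(5075, -14) = -71050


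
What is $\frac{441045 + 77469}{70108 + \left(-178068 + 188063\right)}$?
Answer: $\frac{172838}{26701} \approx 6.4731$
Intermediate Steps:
$\frac{441045 + 77469}{70108 + \left(-178068 + 188063\right)} = \frac{518514}{70108 + 9995} = \frac{518514}{80103} = 518514 \cdot \frac{1}{80103} = \frac{172838}{26701}$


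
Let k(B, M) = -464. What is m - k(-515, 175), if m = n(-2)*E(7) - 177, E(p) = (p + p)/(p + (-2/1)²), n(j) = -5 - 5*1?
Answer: 3017/11 ≈ 274.27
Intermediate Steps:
n(j) = -10 (n(j) = -5 - 5 = -10)
E(p) = 2*p/(4 + p) (E(p) = (2*p)/(p + (-2*1)²) = (2*p)/(p + (-2)²) = (2*p)/(p + 4) = (2*p)/(4 + p) = 2*p/(4 + p))
m = -2087/11 (m = -20*7/(4 + 7) - 177 = -20*7/11 - 177 = -10*14/11 - 177 = -140/11 - 177 = -2087/11 ≈ -189.73)
m - k(-515, 175) = -2087/11 - 1*(-464) = -2087/11 + 464 = 3017/11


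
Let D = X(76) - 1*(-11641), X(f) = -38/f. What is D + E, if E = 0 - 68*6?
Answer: 22465/2 ≈ 11233.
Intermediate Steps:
D = 23281/2 (D = -38/76 - 1*(-11641) = -38*1/76 + 11641 = -1/2 + 11641 = 23281/2 ≈ 11641.)
E = -408 (E = 0 - 408 = -408)
D + E = 23281/2 - 408 = 22465/2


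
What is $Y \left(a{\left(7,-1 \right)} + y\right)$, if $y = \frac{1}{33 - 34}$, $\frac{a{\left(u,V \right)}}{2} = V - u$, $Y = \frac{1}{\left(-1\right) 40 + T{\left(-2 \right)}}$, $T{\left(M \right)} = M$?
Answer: $\frac{17}{42} \approx 0.40476$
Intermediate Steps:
$Y = - \frac{1}{42}$ ($Y = \frac{1}{\left(-1\right) 40 - 2} = \frac{1}{-40 - 2} = \frac{1}{-42} = - \frac{1}{42} \approx -0.02381$)
$a{\left(u,V \right)} = - 2 u + 2 V$ ($a{\left(u,V \right)} = 2 \left(V - u\right) = - 2 u + 2 V$)
$y = -1$ ($y = \frac{1}{-1} = -1$)
$Y \left(a{\left(7,-1 \right)} + y\right) = - \frac{\left(\left(-2\right) 7 + 2 \left(-1\right)\right) - 1}{42} = - \frac{\left(-14 - 2\right) - 1}{42} = - \frac{-16 - 1}{42} = \left(- \frac{1}{42}\right) \left(-17\right) = \frac{17}{42}$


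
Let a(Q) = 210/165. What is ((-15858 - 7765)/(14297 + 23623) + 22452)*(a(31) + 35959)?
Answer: 336765019265171/417120 ≈ 8.0736e+8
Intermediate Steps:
a(Q) = 14/11 (a(Q) = 210*(1/165) = 14/11)
((-15858 - 7765)/(14297 + 23623) + 22452)*(a(31) + 35959) = ((-15858 - 7765)/(14297 + 23623) + 22452)*(14/11 + 35959) = (-23623/37920 + 22452)*(395563/11) = (851356217/37920)*(395563/11) = 336765019265171/417120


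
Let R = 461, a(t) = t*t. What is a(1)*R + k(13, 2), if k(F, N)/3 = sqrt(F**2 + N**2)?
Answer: 461 + 3*sqrt(173) ≈ 500.46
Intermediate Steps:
k(F, N) = 3*sqrt(F**2 + N**2)
a(t) = t**2
a(1)*R + k(13, 2) = 1**2*461 + 3*sqrt(13**2 + 2**2) = 1*461 + 3*sqrt(169 + 4) = 461 + 3*sqrt(173)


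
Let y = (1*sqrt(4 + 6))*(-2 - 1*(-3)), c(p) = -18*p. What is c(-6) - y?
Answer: 108 - sqrt(10) ≈ 104.84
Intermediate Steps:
y = sqrt(10) (y = (1*sqrt(10))*(-2 + 3) = sqrt(10)*1 = sqrt(10) ≈ 3.1623)
c(-6) - y = -18*(-6) - sqrt(10) = 108 - sqrt(10)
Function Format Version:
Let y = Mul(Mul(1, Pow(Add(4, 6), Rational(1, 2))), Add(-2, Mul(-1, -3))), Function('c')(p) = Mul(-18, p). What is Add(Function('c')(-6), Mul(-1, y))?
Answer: Add(108, Mul(-1, Pow(10, Rational(1, 2)))) ≈ 104.84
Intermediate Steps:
y = Pow(10, Rational(1, 2)) (y = Mul(Mul(1, Pow(10, Rational(1, 2))), Add(-2, 3)) = Mul(Pow(10, Rational(1, 2)), 1) = Pow(10, Rational(1, 2)) ≈ 3.1623)
Add(Function('c')(-6), Mul(-1, y)) = Add(Mul(-18, -6), Mul(-1, Pow(10, Rational(1, 2)))) = Add(108, Mul(-1, Pow(10, Rational(1, 2))))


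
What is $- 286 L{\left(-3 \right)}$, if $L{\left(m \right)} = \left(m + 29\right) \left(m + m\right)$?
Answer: $44616$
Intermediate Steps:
$L{\left(m \right)} = 2 m \left(29 + m\right)$ ($L{\left(m \right)} = \left(29 + m\right) 2 m = 2 m \left(29 + m\right)$)
$- 286 L{\left(-3 \right)} = - 286 \cdot 2 \left(-3\right) \left(29 - 3\right) = - 286 \cdot 2 \left(-3\right) 26 = \left(-286\right) \left(-156\right) = 44616$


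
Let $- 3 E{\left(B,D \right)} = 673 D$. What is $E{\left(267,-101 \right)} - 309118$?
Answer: $- \frac{859381}{3} \approx -2.8646 \cdot 10^{5}$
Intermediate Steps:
$E{\left(B,D \right)} = - \frac{673 D}{3}$
$E{\left(267,-101 \right)} - 309118 = \left(- \frac{673}{3}\right) \left(-101\right) - 309118 = \frac{67973}{3} - 309118 = - \frac{859381}{3}$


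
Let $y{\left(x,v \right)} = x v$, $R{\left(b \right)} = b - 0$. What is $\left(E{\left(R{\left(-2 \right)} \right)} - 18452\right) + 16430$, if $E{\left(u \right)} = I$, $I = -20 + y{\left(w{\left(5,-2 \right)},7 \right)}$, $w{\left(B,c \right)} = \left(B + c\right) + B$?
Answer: $-1986$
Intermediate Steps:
$R{\left(b \right)} = b$ ($R{\left(b \right)} = b + 0 = b$)
$w{\left(B,c \right)} = c + 2 B$
$y{\left(x,v \right)} = v x$
$I = 36$ ($I = -20 + 7 \left(-2 + 2 \cdot 5\right) = -20 + 7 \left(-2 + 10\right) = -20 + 7 \cdot 8 = -20 + 56 = 36$)
$E{\left(u \right)} = 36$
$\left(E{\left(R{\left(-2 \right)} \right)} - 18452\right) + 16430 = \left(36 - 18452\right) + 16430 = -18416 + 16430 = -1986$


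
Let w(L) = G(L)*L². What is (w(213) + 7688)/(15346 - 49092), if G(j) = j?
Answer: -9671285/33746 ≈ -286.59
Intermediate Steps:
w(L) = L³ (w(L) = L*L² = L³)
(w(213) + 7688)/(15346 - 49092) = (213³ + 7688)/(15346 - 49092) = (9663597 + 7688)/(-33746) = 9671285*(-1/33746) = -9671285/33746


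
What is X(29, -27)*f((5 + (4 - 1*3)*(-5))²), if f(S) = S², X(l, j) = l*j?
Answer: 0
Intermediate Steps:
X(l, j) = j*l
X(29, -27)*f((5 + (4 - 1*3)*(-5))²) = (-27*29)*((5 + (4 - 1*3)*(-5))²)² = -783*(5 + (4 - 3)*(-5))⁴ = -783*(5 + 1*(-5))⁴ = -783*(5 - 5)⁴ = -783*(0²)² = -783*0² = -783*0 = 0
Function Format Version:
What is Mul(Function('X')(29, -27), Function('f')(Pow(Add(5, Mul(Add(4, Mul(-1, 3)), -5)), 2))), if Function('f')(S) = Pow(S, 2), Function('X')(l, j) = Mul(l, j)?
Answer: 0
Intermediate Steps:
Function('X')(l, j) = Mul(j, l)
Mul(Function('X')(29, -27), Function('f')(Pow(Add(5, Mul(Add(4, Mul(-1, 3)), -5)), 2))) = Mul(Mul(-27, 29), Pow(Pow(Add(5, Mul(Add(4, Mul(-1, 3)), -5)), 2), 2)) = Mul(-783, Pow(Pow(Add(5, Mul(Add(4, -3), -5)), 2), 2)) = Mul(-783, Pow(Pow(Add(5, Mul(1, -5)), 2), 2)) = Mul(-783, Pow(Pow(Add(5, -5), 2), 2)) = Mul(-783, Pow(Pow(0, 2), 2)) = Mul(-783, Pow(0, 2)) = Mul(-783, 0) = 0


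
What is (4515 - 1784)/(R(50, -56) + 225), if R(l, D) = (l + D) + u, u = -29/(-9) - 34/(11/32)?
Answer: 270369/12208 ≈ 22.147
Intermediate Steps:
u = -9473/99 (u = -29*(-⅑) - 34/(11*(1/32)) = 29/9 - 34/11/32 = 29/9 - 34*32/11 = 29/9 - 1088/11 = -9473/99 ≈ -95.687)
R(l, D) = -9473/99 + D + l (R(l, D) = (l + D) - 9473/99 = (D + l) - 9473/99 = -9473/99 + D + l)
(4515 - 1784)/(R(50, -56) + 225) = (4515 - 1784)/((-9473/99 - 56 + 50) + 225) = 2731/(-10067/99 + 225) = 2731/(12208/99) = 2731*(99/12208) = 270369/12208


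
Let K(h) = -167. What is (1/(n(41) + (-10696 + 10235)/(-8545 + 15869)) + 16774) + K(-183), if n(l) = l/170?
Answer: 1843285439/110957 ≈ 16613.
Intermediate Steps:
n(l) = l/170 (n(l) = l*(1/170) = l/170)
(1/(n(41) + (-10696 + 10235)/(-8545 + 15869)) + 16774) + K(-183) = (1/((1/170)*41 + (-10696 + 10235)/(-8545 + 15869)) + 16774) - 167 = (1/(41/170 - 461/7324) + 16774) - 167 = (1/(110957/622540) + 16774) - 167 = (622540/110957 + 16774) - 167 = 1861815258/110957 - 167 = 1843285439/110957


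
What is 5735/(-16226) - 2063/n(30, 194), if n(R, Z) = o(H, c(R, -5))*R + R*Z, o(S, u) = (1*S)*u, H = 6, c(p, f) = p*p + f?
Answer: -495380219/1354221960 ≈ -0.36580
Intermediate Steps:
c(p, f) = f + p**2 (c(p, f) = p**2 + f = f + p**2)
o(S, u) = S*u
n(R, Z) = R*Z + R*(-30 + 6*R**2) (n(R, Z) = (6*(-5 + R**2))*R + R*Z = (-30 + 6*R**2)*R + R*Z = R*(-30 + 6*R**2) + R*Z = R*Z + R*(-30 + 6*R**2))
5735/(-16226) - 2063/n(30, 194) = 5735/(-16226) - 2063*1/(30*(-30 + 194 + 6*30**2)) = 5735*(-1/16226) - 2063*1/(30*(-30 + 194 + 6*900)) = -5735/16226 - 2063*1/(30*(-30 + 194 + 5400)) = -5735/16226 - 2063/(30*5564) = -5735/16226 - 2063/166920 = -495380219/1354221960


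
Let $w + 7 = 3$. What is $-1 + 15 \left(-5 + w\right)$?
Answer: $-136$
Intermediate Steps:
$w = -4$ ($w = -7 + 3 = -4$)
$-1 + 15 \left(-5 + w\right) = -1 + 15 \left(-5 - 4\right) = -1 + 15 \left(-9\right) = -1 - 135 = -136$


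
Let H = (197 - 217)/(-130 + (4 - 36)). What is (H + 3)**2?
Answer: 64009/6561 ≈ 9.7560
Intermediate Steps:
H = 10/81 (H = -20/(-130 - 32) = -20/(-162) = -20*(-1/162) = 10/81 ≈ 0.12346)
(H + 3)**2 = (10/81 + 3)**2 = (253/81)**2 = 64009/6561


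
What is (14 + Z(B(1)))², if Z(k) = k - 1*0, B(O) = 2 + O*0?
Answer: 256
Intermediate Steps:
B(O) = 2 (B(O) = 2 + 0 = 2)
Z(k) = k (Z(k) = k + 0 = k)
(14 + Z(B(1)))² = (14 + 2)² = 16² = 256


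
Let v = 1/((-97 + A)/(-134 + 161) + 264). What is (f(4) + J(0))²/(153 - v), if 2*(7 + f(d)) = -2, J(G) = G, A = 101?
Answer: 456448/1091169 ≈ 0.41831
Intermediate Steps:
f(d) = -8 (f(d) = -7 + (½)*(-2) = -7 - 1 = -8)
v = 27/7132 (v = 1/((-97 + 101)/(-134 + 161) + 264) = 1/(4/27 + 264) = 1/(7132/27) = 27/7132 ≈ 0.0037858)
(f(4) + J(0))²/(153 - v) = (-8 + 0)²/(153 - 1*27/7132) = (-8)²/(153 - 27/7132) = 64/(1091169/7132) = 64*(7132/1091169) = 456448/1091169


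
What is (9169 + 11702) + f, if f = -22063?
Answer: -1192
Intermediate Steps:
(9169 + 11702) + f = (9169 + 11702) - 22063 = 20871 - 22063 = -1192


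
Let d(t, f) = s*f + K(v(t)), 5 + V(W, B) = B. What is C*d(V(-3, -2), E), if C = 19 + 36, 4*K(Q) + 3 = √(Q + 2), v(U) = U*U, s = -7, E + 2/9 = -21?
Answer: 292655/36 + 55*√51/4 ≈ 8227.5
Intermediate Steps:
E = -191/9 (E = -2/9 - 21 = -191/9 ≈ -21.222)
V(W, B) = -5 + B
v(U) = U²
K(Q) = -¾ + √(2 + Q)/4 (K(Q) = -¾ + √(Q + 2)/4 = -¾ + √(2 + Q)/4)
C = 55
d(t, f) = -¾ - 7*f + √(2 + t²)/4 (d(t, f) = -7*f + (-¾ + √(2 + t²)/4) = -¾ - 7*f + √(2 + t²)/4)
C*d(V(-3, -2), E) = 55*(-¾ - 7*(-191/9) + √(2 + (-5 - 2)²)/4) = 55*(-¾ + 1337/9 + √(2 + (-7)²)/4) = 55*(-¾ + 1337/9 + √(2 + 49)/4) = 55*(-¾ + 1337/9 + √51/4) = 55*(5321/36 + √51/4) = 292655/36 + 55*√51/4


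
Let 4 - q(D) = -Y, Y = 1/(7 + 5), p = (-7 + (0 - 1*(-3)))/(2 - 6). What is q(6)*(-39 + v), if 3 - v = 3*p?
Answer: -637/4 ≈ -159.25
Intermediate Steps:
p = 1 (p = (-7 + (0 + 3))/(-4) = (-7 + 3)*(-1/4) = -4*(-1/4) = 1)
v = 0 (v = 3 - 3 = 0)
Y = 1/12 ≈ 0.083333
q(D) = 49/12 (q(D) = 4 - (-1)/12 = 4 - 1*(-1/12) = 4 + 1/12 = 49/12)
q(6)*(-39 + v) = 49*(-39 + 0)/12 = (49/12)*(-39) = -637/4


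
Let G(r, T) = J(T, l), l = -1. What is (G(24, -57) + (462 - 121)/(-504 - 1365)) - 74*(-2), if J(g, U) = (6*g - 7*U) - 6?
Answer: -361058/1869 ≈ -193.18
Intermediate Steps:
J(g, U) = -6 - 7*U + 6*g (J(g, U) = (-7*U + 6*g) - 6 = -6 - 7*U + 6*g)
G(r, T) = 1 + 6*T (G(r, T) = -6 - 7*(-1) + 6*T = -6 + 7 + 6*T = 1 + 6*T)
(G(24, -57) + (462 - 121)/(-504 - 1365)) - 74*(-2) = ((1 + 6*(-57)) + (462 - 121)/(-504 - 1365)) - 74*(-2) = ((1 - 342) + 341/(-1869)) + 148 = (-341 + 341*(-1/1869)) + 148 = (-341 - 341/1869) + 148 = -637670/1869 + 148 = -361058/1869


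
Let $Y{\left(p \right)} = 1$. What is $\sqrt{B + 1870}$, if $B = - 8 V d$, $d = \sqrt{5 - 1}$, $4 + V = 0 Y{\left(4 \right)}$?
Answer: $\sqrt{1934} \approx 43.977$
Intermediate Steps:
$V = -4$ ($V = -4 + 0 \cdot 1 = -4 + 0 = -4$)
$d = 2$ ($d = \sqrt{4} = 2$)
$B = 64$ ($B = \left(-8\right) \left(-4\right) 2 = 32 \cdot 2 = 64$)
$\sqrt{B + 1870} = \sqrt{64 + 1870} = \sqrt{1934}$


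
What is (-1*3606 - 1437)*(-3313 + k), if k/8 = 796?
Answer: -15406365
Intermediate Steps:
k = 6368 (k = 8*796 = 6368)
(-1*3606 - 1437)*(-3313 + k) = (-1*3606 - 1437)*(-3313 + 6368) = (-3606 - 1437)*3055 = -5043*3055 = -15406365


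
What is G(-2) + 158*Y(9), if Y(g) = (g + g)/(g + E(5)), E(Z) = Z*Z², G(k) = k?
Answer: 1288/67 ≈ 19.224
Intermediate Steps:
E(Z) = Z³
Y(g) = 2*g/(125 + g) (Y(g) = (g + g)/(g + 5³) = (2*g)/(g + 125) = (2*g)/(125 + g) = 2*g/(125 + g))
G(-2) + 158*Y(9) = -2 + 158*(2*9/(125 + 9)) = -2 + 158*(2*9/134) = -2 + 158*(2*9*(1/134)) = -2 + 158*(9/67) = -2 + 1422/67 = 1288/67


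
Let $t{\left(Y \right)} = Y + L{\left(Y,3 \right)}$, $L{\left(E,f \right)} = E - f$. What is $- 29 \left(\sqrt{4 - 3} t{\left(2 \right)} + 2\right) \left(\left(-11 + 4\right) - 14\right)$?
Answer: $1827$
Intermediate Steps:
$t{\left(Y \right)} = -3 + 2 Y$ ($t{\left(Y \right)} = Y + \left(Y - 3\right) = Y + \left(-3 + Y\right) = -3 + 2 Y$)
$- 29 \left(\sqrt{4 - 3} t{\left(2 \right)} + 2\right) \left(\left(-11 + 4\right) - 14\right) = - 29 \left(\sqrt{4 - 3} \left(-3 + 2 \cdot 2\right) + 2\right) \left(\left(-11 + 4\right) - 14\right) = - 29 \left(\sqrt{1} \left(-3 + 4\right) + 2\right) \left(-7 - 14\right) = - 29 \left(1 \cdot 1 + 2\right) \left(-21\right) = - 29 \left(1 + 2\right) \left(-21\right) = \left(-29\right) 3 \left(-21\right) = \left(-87\right) \left(-21\right) = 1827$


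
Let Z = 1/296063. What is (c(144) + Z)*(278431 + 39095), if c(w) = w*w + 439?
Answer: 1990613050739676/296063 ≈ 6.7236e+9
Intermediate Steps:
Z = 1/296063 ≈ 3.3777e-6
c(w) = 439 + w² (c(w) = w² + 439 = 439 + w²)
(c(144) + Z)*(278431 + 39095) = ((439 + 144²) + 1/296063)*(278431 + 39095) = ((439 + 20736) + 1/296063)*317526 = (21175 + 1/296063)*317526 = (6269134026/296063)*317526 = 1990613050739676/296063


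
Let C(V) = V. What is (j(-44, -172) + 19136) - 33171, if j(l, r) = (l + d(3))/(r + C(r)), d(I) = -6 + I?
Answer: -4827993/344 ≈ -14035.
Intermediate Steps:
j(l, r) = (-3 + l)/(2*r) (j(l, r) = (l + (-6 + 3))/(r + r) = (l - 3)/((2*r)) = (-3 + l)*(1/(2*r)) = (-3 + l)/(2*r))
(j(-44, -172) + 19136) - 33171 = ((1/2)*(-3 - 44)/(-172) + 19136) - 33171 = ((1/2)*(-1/172)*(-47) + 19136) - 33171 = (47/344 + 19136) - 33171 = 6582831/344 - 33171 = -4827993/344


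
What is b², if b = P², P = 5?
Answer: 625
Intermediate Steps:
b = 25 (b = 5² = 25)
b² = 25² = 625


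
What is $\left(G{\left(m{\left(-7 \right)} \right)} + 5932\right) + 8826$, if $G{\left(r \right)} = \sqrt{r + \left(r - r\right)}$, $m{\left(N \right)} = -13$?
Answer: $14758 + i \sqrt{13} \approx 14758.0 + 3.6056 i$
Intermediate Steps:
$G{\left(r \right)} = \sqrt{r}$ ($G{\left(r \right)} = \sqrt{r + 0} = \sqrt{r}$)
$\left(G{\left(m{\left(-7 \right)} \right)} + 5932\right) + 8826 = \left(\sqrt{-13} + 5932\right) + 8826 = \left(i \sqrt{13} + 5932\right) + 8826 = \left(5932 + i \sqrt{13}\right) + 8826 = 14758 + i \sqrt{13}$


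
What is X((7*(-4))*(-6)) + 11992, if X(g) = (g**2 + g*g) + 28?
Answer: 68468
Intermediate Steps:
X(g) = 28 + 2*g**2 (X(g) = (g**2 + g**2) + 28 = 2*g**2 + 28 = 28 + 2*g**2)
X((7*(-4))*(-6)) + 11992 = (28 + 2*((7*(-4))*(-6))**2) + 11992 = (28 + 2*(-28*(-6))**2) + 11992 = (28 + 2*168**2) + 11992 = (28 + 2*28224) + 11992 = (28 + 56448) + 11992 = 56476 + 11992 = 68468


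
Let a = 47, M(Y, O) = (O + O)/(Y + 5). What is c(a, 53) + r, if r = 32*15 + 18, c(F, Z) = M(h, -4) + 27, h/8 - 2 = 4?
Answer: 27817/53 ≈ 524.85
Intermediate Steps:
h = 48 (h = 16 + 8*4 = 16 + 32 = 48)
M(Y, O) = 2*O/(5 + Y) (M(Y, O) = (2*O)/(5 + Y) = 2*O/(5 + Y))
c(F, Z) = 1423/53 (c(F, Z) = 2*(-4)/(5 + 48) + 27 = 2*(-4)/53 + 27 = 2*(-4)*(1/53) + 27 = -8/53 + 27 = 1423/53)
r = 498 (r = 480 + 18 = 498)
c(a, 53) + r = 1423/53 + 498 = 27817/53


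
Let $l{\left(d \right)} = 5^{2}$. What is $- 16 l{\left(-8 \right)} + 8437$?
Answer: $8037$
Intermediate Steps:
$l{\left(d \right)} = 25$
$- 16 l{\left(-8 \right)} + 8437 = \left(-16\right) 25 + 8437 = -400 + 8437 = 8037$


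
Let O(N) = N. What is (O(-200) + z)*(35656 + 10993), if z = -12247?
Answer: -580640103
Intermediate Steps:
(O(-200) + z)*(35656 + 10993) = (-200 - 12247)*(35656 + 10993) = -12447*46649 = -580640103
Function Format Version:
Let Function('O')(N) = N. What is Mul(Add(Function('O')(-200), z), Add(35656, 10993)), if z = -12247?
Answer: -580640103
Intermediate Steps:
Mul(Add(Function('O')(-200), z), Add(35656, 10993)) = Mul(Add(-200, -12247), Add(35656, 10993)) = Mul(-12447, 46649) = -580640103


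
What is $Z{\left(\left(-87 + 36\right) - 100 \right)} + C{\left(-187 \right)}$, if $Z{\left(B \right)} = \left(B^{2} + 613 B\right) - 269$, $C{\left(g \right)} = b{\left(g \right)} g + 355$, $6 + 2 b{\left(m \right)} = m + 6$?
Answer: $- \frac{104383}{2} \approx -52192.0$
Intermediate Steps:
$b{\left(m \right)} = \frac{m}{2}$ ($b{\left(m \right)} = -3 + \frac{m + 6}{2} = -3 + \frac{6 + m}{2} = -3 + \left(3 + \frac{m}{2}\right) = \frac{m}{2}$)
$C{\left(g \right)} = 355 + \frac{g^{2}}{2}$ ($C{\left(g \right)} = \frac{g}{2} g + 355 = \frac{g^{2}}{2} + 355 = 355 + \frac{g^{2}}{2}$)
$Z{\left(B \right)} = -269 + B^{2} + 613 B$
$Z{\left(\left(-87 + 36\right) - 100 \right)} + C{\left(-187 \right)} = \left(-269 + \left(\left(-87 + 36\right) - 100\right)^{2} + 613 \left(\left(-87 + 36\right) - 100\right)\right) + \left(355 + \frac{\left(-187\right)^{2}}{2}\right) = \left(-269 + \left(-51 - 100\right)^{2} + 613 \left(-51 - 100\right)\right) + \left(355 + \frac{1}{2} \cdot 34969\right) = \left(-269 + \left(-151\right)^{2} + 613 \left(-151\right)\right) + \left(355 + \frac{34969}{2}\right) = \left(-269 + 22801 - 92563\right) + \frac{35679}{2} = -70031 + \frac{35679}{2} = - \frac{104383}{2}$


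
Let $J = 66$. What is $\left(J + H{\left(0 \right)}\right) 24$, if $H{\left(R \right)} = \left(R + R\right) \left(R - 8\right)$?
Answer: $1584$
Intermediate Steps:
$H{\left(R \right)} = 2 R \left(-8 + R\right)$
$\left(J + H{\left(0 \right)}\right) 24 = \left(66 + 2 \cdot 0 \left(-8 + 0\right)\right) 24 = \left(66 + 2 \cdot 0 \left(-8\right)\right) 24 = \left(66 + 0\right) 24 = 66 \cdot 24 = 1584$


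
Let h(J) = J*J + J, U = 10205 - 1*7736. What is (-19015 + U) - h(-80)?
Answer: -22866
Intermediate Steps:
U = 2469 (U = 10205 - 7736 = 2469)
h(J) = J + J² (h(J) = J² + J = J + J²)
(-19015 + U) - h(-80) = (-19015 + 2469) - (-80)*(1 - 80) = -16546 - (-80)*(-79) = -16546 - 1*6320 = -16546 - 6320 = -22866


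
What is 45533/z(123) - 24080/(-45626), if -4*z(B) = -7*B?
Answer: 595049108/2805999 ≈ 212.06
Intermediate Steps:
z(B) = 7*B/4 (z(B) = -(-7)*B/4 = 7*B/4)
45533/z(123) - 24080/(-45626) = 45533/(((7/4)*123)) - 24080/(-45626) = 45533/(861/4) - 24080*(-1/45626) = 45533*(4/861) + 1720/3259 = 182132/861 + 1720/3259 = 595049108/2805999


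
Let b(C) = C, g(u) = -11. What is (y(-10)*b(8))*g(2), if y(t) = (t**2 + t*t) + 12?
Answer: -18656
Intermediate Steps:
y(t) = 12 + 2*t**2 (y(t) = (t**2 + t**2) + 12 = 2*t**2 + 12 = 12 + 2*t**2)
(y(-10)*b(8))*g(2) = ((12 + 2*(-10)**2)*8)*(-11) = ((12 + 2*100)*8)*(-11) = ((12 + 200)*8)*(-11) = (212*8)*(-11) = 1696*(-11) = -18656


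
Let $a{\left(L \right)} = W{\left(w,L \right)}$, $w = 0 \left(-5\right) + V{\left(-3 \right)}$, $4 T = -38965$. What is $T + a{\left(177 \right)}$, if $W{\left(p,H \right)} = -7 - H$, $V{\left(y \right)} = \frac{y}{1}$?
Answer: $- \frac{39701}{4} \approx -9925.3$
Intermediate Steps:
$V{\left(y \right)} = y$ ($V{\left(y \right)} = y 1 = y$)
$T = - \frac{38965}{4}$ ($T = \frac{1}{4} \left(-38965\right) = - \frac{38965}{4} \approx -9741.3$)
$w = -3$ ($w = 0 \left(-5\right) - 3 = 0 - 3 = -3$)
$a{\left(L \right)} = -7 - L$
$T + a{\left(177 \right)} = - \frac{38965}{4} - 184 = - \frac{39701}{4}$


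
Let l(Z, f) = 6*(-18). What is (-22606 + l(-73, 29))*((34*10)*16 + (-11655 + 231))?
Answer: 135920576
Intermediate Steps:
l(Z, f) = -108
(-22606 + l(-73, 29))*((34*10)*16 + (-11655 + 231)) = (-22606 - 108)*((34*10)*16 + (-11655 + 231)) = -22714*(340*16 - 11424) = -22714*(5440 - 11424) = -22714*(-5984) = 135920576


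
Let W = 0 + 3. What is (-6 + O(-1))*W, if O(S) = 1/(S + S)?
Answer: -39/2 ≈ -19.500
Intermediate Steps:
O(S) = 1/(2*S)
W = 3
(-6 + O(-1))*W = (-6 + (½)/(-1))*3 = (-6 + (½)*(-1))*3 = (-6 - ½)*3 = -13/2*3 = -39/2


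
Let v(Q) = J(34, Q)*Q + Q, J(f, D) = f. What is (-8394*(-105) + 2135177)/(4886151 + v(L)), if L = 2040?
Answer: 3016547/4957551 ≈ 0.60847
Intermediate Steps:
v(Q) = 35*Q (v(Q) = 34*Q + Q = 35*Q)
(-8394*(-105) + 2135177)/(4886151 + v(L)) = (-8394*(-105) + 2135177)/(4886151 + 35*2040) = (881370 + 2135177)/(4886151 + 71400) = 3016547/4957551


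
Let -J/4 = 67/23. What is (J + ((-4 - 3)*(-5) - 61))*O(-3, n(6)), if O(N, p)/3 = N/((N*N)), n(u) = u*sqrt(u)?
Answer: 866/23 ≈ 37.652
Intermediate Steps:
n(u) = u**(3/2)
O(N, p) = 3/N (O(N, p) = 3*(N/((N*N))) = 3*(N/(N**2)) = 3*(N/N**2) = 3/N)
J = -268/23 ≈ -11.652
(J + ((-4 - 3)*(-5) - 61))*O(-3, n(6)) = (-268/23 + ((-4 - 3)*(-5) - 61))*(3/(-3)) = (-268/23 + (-7*(-5) - 61))*(3*(-1/3)) = (-268/23 + (35 - 61))*(-1) = (-268/23 - 26)*(-1) = -866/23*(-1) = 866/23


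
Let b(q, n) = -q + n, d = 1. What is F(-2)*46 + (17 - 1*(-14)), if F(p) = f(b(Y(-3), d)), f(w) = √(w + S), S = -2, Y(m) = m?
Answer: 31 + 46*√2 ≈ 96.054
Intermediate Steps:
b(q, n) = n - q
f(w) = √(-2 + w) (f(w) = √(w - 2) = √(-2 + w))
F(p) = √2 (F(p) = √(-2 + (1 - 1*(-3))) = √(-2 + (1 + 3)) = √(-2 + 4) = √2)
F(-2)*46 + (17 - 1*(-14)) = √2*46 + (17 - 1*(-14)) = 46*√2 + (17 + 14) = 46*√2 + 31 = 31 + 46*√2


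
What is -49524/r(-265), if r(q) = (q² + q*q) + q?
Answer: -49524/140185 ≈ -0.35328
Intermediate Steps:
r(q) = q + 2*q² (r(q) = (q² + q²) + q = 2*q² + q = q + 2*q²)
-49524/r(-265) = -49524*(-1/(265*(1 + 2*(-265)))) = -49524*(-1/(265*(1 - 530))) = -49524/((-265*(-529))) = -49524/140185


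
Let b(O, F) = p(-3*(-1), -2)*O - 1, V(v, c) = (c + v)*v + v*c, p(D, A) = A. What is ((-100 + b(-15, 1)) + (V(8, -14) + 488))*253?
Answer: 65021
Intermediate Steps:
V(v, c) = c*v + v*(c + v) (V(v, c) = v*(c + v) + c*v = c*v + v*(c + v))
b(O, F) = -1 - 2*O (b(O, F) = -2*O - 1 = -1 - 2*O)
((-100 + b(-15, 1)) + (V(8, -14) + 488))*253 = ((-100 + (-1 - 2*(-15))) + (8*(8 + 2*(-14)) + 488))*253 = ((-100 + (-1 + 30)) + (8*(8 - 28) + 488))*253 = ((-100 + 29) + (8*(-20) + 488))*253 = (-71 + (-160 + 488))*253 = (-71 + 328)*253 = 257*253 = 65021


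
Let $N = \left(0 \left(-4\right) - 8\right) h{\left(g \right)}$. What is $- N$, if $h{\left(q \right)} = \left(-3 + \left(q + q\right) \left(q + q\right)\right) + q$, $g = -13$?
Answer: $5280$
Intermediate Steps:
$h{\left(q \right)} = -3 + q + 4 q^{2}$ ($h{\left(q \right)} = \left(-3 + 2 q 2 q\right) + q = \left(-3 + 4 q^{2}\right) + q = -3 + q + 4 q^{2}$)
$N = -5280$ ($N = \left(0 \left(-4\right) - 8\right) \left(-3 - 13 + 4 \left(-13\right)^{2}\right) = \left(0 - 8\right) \left(-3 - 13 + 4 \cdot 169\right) = - 8 \left(-3 - 13 + 676\right) = \left(-8\right) 660 = -5280$)
$- N = \left(-1\right) \left(-5280\right) = 5280$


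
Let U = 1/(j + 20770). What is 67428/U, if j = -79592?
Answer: -3966249816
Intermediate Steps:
U = -1/58822 (U = 1/(-79592 + 20770) = 1/(-58822) = -1/58822 ≈ -1.7000e-5)
67428/U = 67428/(-1/58822) = 67428*(-58822) = -3966249816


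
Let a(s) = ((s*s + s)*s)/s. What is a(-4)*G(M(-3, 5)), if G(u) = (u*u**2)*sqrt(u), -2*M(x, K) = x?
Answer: 81*sqrt(6)/4 ≈ 49.602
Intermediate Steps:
M(x, K) = -x/2
a(s) = s + s**2 (a(s) = ((s**2 + s)*s)/s = ((s + s**2)*s)/s = (s*(s + s**2))/s = s + s**2)
G(u) = u**(7/2) (G(u) = u**3*sqrt(u) = u**(7/2))
a(-4)*G(M(-3, 5)) = (-4*(1 - 4))*(-1/2*(-3))**(7/2) = (-4*(-3))*(3/2)**(7/2) = 12*(27*sqrt(6)/16) = 81*sqrt(6)/4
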